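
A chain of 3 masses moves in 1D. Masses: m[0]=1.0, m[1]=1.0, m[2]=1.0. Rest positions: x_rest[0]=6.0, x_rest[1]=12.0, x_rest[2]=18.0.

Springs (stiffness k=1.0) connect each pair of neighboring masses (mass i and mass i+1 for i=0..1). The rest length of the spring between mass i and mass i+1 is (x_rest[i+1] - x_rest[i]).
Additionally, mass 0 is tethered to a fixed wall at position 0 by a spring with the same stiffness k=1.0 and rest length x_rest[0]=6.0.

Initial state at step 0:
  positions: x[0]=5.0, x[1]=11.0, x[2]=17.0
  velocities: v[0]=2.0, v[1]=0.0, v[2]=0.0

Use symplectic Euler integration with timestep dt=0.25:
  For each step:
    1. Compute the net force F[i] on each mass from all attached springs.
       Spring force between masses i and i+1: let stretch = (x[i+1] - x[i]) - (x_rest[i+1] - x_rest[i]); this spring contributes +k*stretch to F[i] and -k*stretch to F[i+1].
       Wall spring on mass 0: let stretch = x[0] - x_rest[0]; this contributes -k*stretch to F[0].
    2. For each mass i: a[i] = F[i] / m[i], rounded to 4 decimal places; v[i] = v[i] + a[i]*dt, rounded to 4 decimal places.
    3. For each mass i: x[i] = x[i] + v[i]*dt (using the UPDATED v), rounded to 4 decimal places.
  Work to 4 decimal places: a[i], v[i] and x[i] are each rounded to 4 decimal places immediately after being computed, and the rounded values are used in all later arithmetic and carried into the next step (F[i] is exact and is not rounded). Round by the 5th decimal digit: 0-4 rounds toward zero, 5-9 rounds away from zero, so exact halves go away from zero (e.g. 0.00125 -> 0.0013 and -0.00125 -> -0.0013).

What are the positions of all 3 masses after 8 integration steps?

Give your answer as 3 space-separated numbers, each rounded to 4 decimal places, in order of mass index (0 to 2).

Answer: 6.7913 12.6099 17.4003

Derivation:
Step 0: x=[5.0000 11.0000 17.0000] v=[2.0000 0.0000 0.0000]
Step 1: x=[5.5625 11.0000 17.0000] v=[2.2500 0.0000 0.0000]
Step 2: x=[6.1172 11.0352 17.0000] v=[2.2188 0.1406 0.0000]
Step 3: x=[6.5970 11.1358 17.0022] v=[1.9190 0.4023 0.0088]
Step 4: x=[6.9481 11.3194 17.0128] v=[1.4045 0.7342 0.0422]
Step 5: x=[7.1382 11.5856 17.0425] v=[0.7603 1.0647 0.1189]
Step 6: x=[7.1601 11.9149 17.1062] v=[0.0876 1.3171 0.2547]
Step 7: x=[7.0317 12.2715 17.2204] v=[-0.5137 1.4262 0.4569]
Step 8: x=[6.7913 12.6099 17.4003] v=[-0.9617 1.3535 0.7197]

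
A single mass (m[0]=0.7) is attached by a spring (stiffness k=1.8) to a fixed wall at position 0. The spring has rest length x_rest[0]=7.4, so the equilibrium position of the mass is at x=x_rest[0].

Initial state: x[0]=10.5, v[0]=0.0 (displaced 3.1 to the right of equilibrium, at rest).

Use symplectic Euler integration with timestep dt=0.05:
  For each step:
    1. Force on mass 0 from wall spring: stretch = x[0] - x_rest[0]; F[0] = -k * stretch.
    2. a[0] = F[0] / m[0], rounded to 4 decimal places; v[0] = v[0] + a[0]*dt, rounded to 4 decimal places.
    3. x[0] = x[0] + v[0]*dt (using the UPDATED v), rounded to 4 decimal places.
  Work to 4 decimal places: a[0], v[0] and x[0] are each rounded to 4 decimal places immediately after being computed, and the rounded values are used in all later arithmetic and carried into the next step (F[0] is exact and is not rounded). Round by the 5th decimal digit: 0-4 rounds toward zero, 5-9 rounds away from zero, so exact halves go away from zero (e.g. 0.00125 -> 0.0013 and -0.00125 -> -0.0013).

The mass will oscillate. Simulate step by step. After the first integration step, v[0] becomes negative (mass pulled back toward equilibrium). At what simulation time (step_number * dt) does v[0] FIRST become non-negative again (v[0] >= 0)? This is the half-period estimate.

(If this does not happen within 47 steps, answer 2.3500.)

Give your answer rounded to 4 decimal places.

Answer: 2.0000

Derivation:
Step 0: x=[10.5000] v=[0.0000]
Step 1: x=[10.4801] v=[-0.3986]
Step 2: x=[10.4404] v=[-0.7946]
Step 3: x=[10.3811] v=[-1.1855]
Step 4: x=[10.3027] v=[-1.5688]
Step 5: x=[10.2056] v=[-1.9420]
Step 6: x=[10.0905] v=[-2.3027]
Step 7: x=[9.9581] v=[-2.6486]
Step 8: x=[9.8092] v=[-2.9775]
Step 9: x=[9.6448] v=[-3.2873]
Step 10: x=[9.4660] v=[-3.5759]
Step 11: x=[9.2739] v=[-3.8415]
Step 12: x=[9.0698] v=[-4.0824]
Step 13: x=[8.8549] v=[-4.2971]
Step 14: x=[8.6307] v=[-4.4842]
Step 15: x=[8.3986] v=[-4.6424]
Step 16: x=[8.1601] v=[-4.7708]
Step 17: x=[7.9167] v=[-4.8685]
Step 18: x=[7.6700] v=[-4.9349]
Step 19: x=[7.4215] v=[-4.9696]
Step 20: x=[7.1729] v=[-4.9724]
Step 21: x=[6.9257] v=[-4.9432]
Step 22: x=[6.6816] v=[-4.8822]
Step 23: x=[6.4421] v=[-4.7898]
Step 24: x=[6.2088] v=[-4.6666]
Step 25: x=[5.9831] v=[-4.5134]
Step 26: x=[5.7665] v=[-4.3312]
Step 27: x=[5.5604] v=[-4.1212]
Step 28: x=[5.3662] v=[-3.8847]
Step 29: x=[5.1850] v=[-3.6232]
Step 30: x=[5.0181] v=[-3.3384]
Step 31: x=[4.8665] v=[-3.0322]
Step 32: x=[4.7312] v=[-2.7065]
Step 33: x=[4.6130] v=[-2.3634]
Step 34: x=[4.5127] v=[-2.0051]
Step 35: x=[4.4310] v=[-1.6339]
Step 36: x=[4.3684] v=[-1.2522]
Step 37: x=[4.3253] v=[-0.8624]
Step 38: x=[4.3019] v=[-0.4671]
Step 39: x=[4.2985] v=[-0.0688]
Step 40: x=[4.3150] v=[0.3300]
First v>=0 after going negative at step 40, time=2.0000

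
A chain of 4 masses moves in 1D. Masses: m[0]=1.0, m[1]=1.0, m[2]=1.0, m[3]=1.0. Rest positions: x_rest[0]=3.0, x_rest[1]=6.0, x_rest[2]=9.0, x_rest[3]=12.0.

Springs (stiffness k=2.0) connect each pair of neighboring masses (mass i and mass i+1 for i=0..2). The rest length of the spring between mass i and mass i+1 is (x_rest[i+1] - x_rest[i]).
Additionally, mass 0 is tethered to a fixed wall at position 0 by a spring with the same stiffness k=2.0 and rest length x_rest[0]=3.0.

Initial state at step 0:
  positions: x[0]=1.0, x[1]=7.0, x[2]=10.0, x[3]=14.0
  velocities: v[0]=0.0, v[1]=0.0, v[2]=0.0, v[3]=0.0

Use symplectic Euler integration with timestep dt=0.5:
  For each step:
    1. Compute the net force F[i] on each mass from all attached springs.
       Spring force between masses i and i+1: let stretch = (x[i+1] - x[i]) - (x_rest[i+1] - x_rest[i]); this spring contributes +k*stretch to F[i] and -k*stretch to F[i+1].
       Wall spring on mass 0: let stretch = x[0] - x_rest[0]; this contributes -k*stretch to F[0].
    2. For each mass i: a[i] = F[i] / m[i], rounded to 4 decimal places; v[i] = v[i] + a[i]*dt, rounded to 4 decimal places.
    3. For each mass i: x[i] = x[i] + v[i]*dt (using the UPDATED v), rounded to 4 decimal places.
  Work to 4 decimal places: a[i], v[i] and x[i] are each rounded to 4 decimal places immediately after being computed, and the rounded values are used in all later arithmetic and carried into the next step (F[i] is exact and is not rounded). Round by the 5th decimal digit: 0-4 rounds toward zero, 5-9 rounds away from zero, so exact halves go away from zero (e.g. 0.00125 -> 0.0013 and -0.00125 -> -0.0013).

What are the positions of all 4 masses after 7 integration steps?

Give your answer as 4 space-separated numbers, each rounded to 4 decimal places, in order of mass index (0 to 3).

Step 0: x=[1.0000 7.0000 10.0000 14.0000] v=[0.0000 0.0000 0.0000 0.0000]
Step 1: x=[3.5000 5.5000 10.5000 13.5000] v=[5.0000 -3.0000 1.0000 -1.0000]
Step 2: x=[5.2500 5.5000 10.0000 13.0000] v=[3.5000 0.0000 -1.0000 -1.0000]
Step 3: x=[4.5000 7.6250 8.7500 12.5000] v=[-1.5000 4.2500 -2.5000 -1.0000]
Step 4: x=[3.0625 8.7500 8.8125 11.6250] v=[-2.8750 2.2500 0.1250 -1.7500]
Step 5: x=[2.9375 7.0625 10.2500 10.8438] v=[-0.2500 -3.3750 2.8750 -1.5625]
Step 6: x=[3.4063 4.9063 10.3907 11.2657] v=[0.9375 -4.3125 0.2813 0.8437]
Step 7: x=[2.9219 4.7423 8.2267 12.7501] v=[-0.9688 -0.3281 -4.3281 2.9687]

Answer: 2.9219 4.7423 8.2267 12.7501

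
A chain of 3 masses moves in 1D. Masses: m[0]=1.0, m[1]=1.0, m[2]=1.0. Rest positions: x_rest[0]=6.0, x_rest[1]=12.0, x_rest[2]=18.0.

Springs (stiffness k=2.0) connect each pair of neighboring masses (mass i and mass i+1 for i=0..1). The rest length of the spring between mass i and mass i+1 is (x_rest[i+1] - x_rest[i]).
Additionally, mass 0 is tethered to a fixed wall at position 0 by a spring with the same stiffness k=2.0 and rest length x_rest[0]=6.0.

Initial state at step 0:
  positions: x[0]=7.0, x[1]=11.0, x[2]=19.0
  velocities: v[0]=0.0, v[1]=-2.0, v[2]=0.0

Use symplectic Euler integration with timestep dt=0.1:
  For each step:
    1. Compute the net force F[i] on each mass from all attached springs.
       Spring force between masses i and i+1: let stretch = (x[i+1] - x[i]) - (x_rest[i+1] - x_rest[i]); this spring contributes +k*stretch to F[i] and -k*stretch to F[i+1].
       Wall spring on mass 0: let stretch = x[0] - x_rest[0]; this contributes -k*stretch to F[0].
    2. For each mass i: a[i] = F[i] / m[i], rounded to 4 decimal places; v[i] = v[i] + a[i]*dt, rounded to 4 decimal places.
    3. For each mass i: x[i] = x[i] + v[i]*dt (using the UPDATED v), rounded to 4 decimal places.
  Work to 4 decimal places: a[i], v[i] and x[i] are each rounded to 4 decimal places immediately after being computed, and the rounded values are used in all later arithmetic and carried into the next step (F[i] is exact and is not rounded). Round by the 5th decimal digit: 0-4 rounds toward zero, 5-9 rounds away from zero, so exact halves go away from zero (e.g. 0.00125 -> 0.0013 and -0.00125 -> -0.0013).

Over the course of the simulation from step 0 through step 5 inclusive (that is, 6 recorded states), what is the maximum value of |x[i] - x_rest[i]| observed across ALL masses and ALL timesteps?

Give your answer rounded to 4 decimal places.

Step 0: x=[7.0000 11.0000 19.0000] v=[0.0000 -2.0000 0.0000]
Step 1: x=[6.9400 10.8800 18.9600] v=[-0.6000 -1.2000 -0.4000]
Step 2: x=[6.8200 10.8428 18.8784] v=[-1.2000 -0.3720 -0.8160]
Step 3: x=[6.6441 10.8859 18.7561] v=[-1.7594 0.4306 -1.2231]
Step 4: x=[6.4201 11.0015 18.5964] v=[-2.2399 1.1563 -1.5971]
Step 5: x=[6.1593 11.1774 18.4048] v=[-2.6076 1.7590 -1.9161]
Max displacement = 1.1572

Answer: 1.1572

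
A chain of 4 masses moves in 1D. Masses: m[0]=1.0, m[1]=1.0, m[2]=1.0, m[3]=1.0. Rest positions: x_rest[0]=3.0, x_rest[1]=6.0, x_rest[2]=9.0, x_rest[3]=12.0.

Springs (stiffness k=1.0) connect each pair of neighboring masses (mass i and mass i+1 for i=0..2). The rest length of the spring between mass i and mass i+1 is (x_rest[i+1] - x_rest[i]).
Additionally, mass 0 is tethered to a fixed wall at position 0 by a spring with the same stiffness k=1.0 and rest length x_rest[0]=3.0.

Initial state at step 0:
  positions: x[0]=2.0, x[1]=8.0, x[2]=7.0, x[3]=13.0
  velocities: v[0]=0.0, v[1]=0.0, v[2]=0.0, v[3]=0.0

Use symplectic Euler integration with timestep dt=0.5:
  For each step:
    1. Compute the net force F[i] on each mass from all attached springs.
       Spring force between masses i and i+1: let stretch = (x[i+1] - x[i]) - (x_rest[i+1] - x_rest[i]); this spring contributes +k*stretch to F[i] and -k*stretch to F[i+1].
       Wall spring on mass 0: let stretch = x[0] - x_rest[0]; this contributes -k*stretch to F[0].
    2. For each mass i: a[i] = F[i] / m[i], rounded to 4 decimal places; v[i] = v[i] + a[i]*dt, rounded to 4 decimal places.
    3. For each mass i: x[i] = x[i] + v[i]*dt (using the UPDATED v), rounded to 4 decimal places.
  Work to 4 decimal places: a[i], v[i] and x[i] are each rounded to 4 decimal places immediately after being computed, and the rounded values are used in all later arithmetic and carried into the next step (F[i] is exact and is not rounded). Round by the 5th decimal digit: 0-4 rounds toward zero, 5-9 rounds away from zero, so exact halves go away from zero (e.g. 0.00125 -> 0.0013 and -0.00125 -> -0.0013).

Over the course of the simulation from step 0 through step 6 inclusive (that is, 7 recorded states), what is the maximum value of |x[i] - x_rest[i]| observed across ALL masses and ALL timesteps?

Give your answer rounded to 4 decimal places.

Step 0: x=[2.0000 8.0000 7.0000 13.0000] v=[0.0000 0.0000 0.0000 0.0000]
Step 1: x=[3.0000 6.2500 8.7500 12.2500] v=[2.0000 -3.5000 3.5000 -1.5000]
Step 2: x=[4.0625 4.3125 10.7500 11.3750] v=[2.1250 -3.8750 4.0000 -1.7500]
Step 3: x=[4.1719 3.9219 11.2969 11.0938] v=[0.2188 -0.7813 1.0938 -0.5625]
Step 4: x=[3.1758 5.4375 9.9493 11.6134] v=[-1.9922 3.0312 -2.6953 1.0391]
Step 5: x=[1.9512 7.5157 7.8897 12.4670] v=[-2.4493 4.1563 -4.1192 1.7071]
Step 6: x=[1.6299 8.2963 6.8809 12.9263] v=[-0.6427 1.5611 -2.0176 0.9185]
Max displacement = 2.2969

Answer: 2.2969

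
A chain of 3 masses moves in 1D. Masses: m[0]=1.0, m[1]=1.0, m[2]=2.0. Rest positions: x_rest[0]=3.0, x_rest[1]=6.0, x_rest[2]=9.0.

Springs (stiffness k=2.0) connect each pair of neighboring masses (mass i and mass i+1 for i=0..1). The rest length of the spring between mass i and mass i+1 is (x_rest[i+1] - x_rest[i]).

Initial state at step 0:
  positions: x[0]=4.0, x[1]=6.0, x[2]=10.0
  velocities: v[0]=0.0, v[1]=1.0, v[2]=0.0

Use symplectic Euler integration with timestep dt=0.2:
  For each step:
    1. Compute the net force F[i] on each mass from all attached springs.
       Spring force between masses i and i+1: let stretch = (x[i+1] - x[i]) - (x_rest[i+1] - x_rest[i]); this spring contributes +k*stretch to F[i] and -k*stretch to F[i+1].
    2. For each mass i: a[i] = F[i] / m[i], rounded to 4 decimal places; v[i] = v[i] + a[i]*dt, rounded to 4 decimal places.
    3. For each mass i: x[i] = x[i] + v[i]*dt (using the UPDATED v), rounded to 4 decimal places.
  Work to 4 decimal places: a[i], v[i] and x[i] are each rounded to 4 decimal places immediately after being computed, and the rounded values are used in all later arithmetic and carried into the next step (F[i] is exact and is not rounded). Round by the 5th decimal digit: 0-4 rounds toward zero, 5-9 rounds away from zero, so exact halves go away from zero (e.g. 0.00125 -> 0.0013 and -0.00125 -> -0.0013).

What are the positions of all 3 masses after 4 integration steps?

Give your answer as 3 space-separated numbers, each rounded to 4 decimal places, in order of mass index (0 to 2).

Answer: 3.5963 7.6456 9.7791

Derivation:
Step 0: x=[4.0000 6.0000 10.0000] v=[0.0000 1.0000 0.0000]
Step 1: x=[3.9200 6.3600 9.9600] v=[-0.4000 1.8000 -0.2000]
Step 2: x=[3.7952 6.8128 9.8960] v=[-0.6240 2.2640 -0.3200]
Step 3: x=[3.6718 7.2708 9.8287] v=[-0.6170 2.2902 -0.3366]
Step 4: x=[3.5963 7.6456 9.7791] v=[-0.3774 1.8738 -0.2482]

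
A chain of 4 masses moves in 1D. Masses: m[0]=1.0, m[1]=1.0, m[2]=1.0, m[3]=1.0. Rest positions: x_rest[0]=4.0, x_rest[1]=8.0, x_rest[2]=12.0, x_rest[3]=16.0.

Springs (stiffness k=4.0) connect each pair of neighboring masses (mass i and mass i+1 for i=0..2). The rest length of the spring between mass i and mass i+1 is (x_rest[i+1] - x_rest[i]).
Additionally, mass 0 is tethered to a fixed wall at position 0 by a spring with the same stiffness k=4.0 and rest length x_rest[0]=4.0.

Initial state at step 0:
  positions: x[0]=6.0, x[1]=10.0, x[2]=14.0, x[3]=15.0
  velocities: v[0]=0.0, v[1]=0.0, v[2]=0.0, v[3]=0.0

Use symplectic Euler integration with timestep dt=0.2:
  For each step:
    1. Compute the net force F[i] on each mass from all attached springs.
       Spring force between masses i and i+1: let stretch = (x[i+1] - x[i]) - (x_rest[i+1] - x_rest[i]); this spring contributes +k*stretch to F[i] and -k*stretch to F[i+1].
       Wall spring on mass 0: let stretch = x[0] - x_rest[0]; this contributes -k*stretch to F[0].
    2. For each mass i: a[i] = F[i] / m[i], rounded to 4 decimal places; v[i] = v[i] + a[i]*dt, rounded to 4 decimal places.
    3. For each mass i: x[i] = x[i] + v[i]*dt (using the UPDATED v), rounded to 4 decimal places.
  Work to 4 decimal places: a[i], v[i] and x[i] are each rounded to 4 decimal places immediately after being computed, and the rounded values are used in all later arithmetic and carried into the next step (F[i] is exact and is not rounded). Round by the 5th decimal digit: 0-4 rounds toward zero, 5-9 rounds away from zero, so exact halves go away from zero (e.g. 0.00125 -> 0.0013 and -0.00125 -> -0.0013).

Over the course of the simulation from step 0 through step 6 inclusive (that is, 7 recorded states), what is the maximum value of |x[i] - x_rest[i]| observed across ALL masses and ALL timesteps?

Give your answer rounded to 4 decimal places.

Answer: 2.3450

Derivation:
Step 0: x=[6.0000 10.0000 14.0000 15.0000] v=[0.0000 0.0000 0.0000 0.0000]
Step 1: x=[5.6800 10.0000 13.5200 15.4800] v=[-1.6000 0.0000 -2.4000 2.4000]
Step 2: x=[5.1424 9.8720 12.7904 16.2864] v=[-2.6880 -0.6400 -3.6480 4.0320]
Step 3: x=[4.5388 9.4542 12.1532 17.1734] v=[-3.0182 -2.0890 -3.1859 4.4352]
Step 4: x=[3.9954 8.6818 11.8874 17.8972] v=[-2.7169 -3.8621 -1.3289 3.6190]
Step 5: x=[3.5626 7.6725 12.0703 18.2994] v=[-2.1641 -5.0467 0.9145 2.0112]
Step 6: x=[3.2173 6.7092 12.5462 18.3450] v=[-1.7263 -4.8164 2.3795 0.2279]
Max displacement = 2.3450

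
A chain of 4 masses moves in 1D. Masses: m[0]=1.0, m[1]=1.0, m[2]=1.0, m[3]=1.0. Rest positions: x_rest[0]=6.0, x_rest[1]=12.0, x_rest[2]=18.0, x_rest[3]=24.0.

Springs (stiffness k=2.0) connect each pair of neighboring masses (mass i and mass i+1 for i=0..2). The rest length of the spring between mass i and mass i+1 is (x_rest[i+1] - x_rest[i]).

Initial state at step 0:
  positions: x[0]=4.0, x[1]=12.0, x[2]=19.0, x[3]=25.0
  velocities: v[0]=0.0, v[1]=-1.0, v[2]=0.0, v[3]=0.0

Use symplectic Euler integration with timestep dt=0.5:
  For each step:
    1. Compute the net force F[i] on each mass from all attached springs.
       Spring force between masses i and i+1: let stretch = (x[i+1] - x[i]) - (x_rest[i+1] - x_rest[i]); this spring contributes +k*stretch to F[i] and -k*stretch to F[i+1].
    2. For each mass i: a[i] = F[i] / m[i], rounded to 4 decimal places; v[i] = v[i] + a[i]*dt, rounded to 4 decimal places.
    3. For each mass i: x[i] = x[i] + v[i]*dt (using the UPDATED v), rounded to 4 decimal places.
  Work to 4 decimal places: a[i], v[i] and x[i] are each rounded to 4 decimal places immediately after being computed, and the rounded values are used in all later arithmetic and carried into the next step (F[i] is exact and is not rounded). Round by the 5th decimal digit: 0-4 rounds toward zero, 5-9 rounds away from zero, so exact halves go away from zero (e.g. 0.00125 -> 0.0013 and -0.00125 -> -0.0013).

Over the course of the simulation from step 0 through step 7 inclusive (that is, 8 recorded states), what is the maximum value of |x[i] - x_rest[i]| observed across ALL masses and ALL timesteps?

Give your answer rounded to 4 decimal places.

Step 0: x=[4.0000 12.0000 19.0000 25.0000] v=[0.0000 -1.0000 0.0000 0.0000]
Step 1: x=[5.0000 11.0000 18.5000 25.0000] v=[2.0000 -2.0000 -1.0000 0.0000]
Step 2: x=[6.0000 10.7500 17.5000 24.7500] v=[2.0000 -0.5000 -2.0000 -0.5000]
Step 3: x=[6.3750 11.5000 16.7500 23.8750] v=[0.7500 1.5000 -1.5000 -1.7500]
Step 4: x=[6.3125 12.3125 16.9375 22.4375] v=[-0.1250 1.6250 0.3750 -2.8750]
Step 5: x=[6.2500 12.4375 17.5625 21.2500] v=[-0.1250 0.2500 1.2500 -2.3750]
Step 6: x=[6.2813 12.0313 17.4688 21.2188] v=[0.0625 -0.8125 -0.1875 -0.0625]
Step 7: x=[6.1876 11.4688 16.5313 22.3126] v=[-0.1875 -1.1250 -1.8750 2.1875]
Max displacement = 2.7812

Answer: 2.7812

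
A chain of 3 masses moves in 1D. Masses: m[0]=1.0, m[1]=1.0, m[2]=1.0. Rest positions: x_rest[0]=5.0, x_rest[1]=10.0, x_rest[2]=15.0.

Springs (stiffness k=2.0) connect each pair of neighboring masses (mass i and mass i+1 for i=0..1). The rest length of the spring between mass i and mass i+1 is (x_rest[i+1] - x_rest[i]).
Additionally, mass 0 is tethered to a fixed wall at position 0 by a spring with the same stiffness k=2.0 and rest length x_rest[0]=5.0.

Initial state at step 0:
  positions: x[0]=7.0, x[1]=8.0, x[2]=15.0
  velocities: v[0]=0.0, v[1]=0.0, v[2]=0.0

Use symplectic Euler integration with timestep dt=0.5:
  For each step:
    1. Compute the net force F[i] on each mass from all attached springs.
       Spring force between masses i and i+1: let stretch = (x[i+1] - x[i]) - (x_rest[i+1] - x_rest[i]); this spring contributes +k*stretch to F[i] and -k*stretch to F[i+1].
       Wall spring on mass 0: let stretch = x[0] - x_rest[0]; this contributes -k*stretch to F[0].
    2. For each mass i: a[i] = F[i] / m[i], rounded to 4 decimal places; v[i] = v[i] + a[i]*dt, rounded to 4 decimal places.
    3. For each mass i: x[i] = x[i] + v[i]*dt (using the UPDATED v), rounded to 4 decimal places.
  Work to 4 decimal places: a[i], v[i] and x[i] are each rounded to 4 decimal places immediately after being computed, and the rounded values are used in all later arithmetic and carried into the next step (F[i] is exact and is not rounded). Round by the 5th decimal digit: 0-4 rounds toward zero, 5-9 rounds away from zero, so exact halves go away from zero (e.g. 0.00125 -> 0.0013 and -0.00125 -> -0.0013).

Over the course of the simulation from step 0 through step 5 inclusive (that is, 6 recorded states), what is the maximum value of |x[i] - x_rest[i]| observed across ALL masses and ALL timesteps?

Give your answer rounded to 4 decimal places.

Step 0: x=[7.0000 8.0000 15.0000] v=[0.0000 0.0000 0.0000]
Step 1: x=[4.0000 11.0000 14.0000] v=[-6.0000 6.0000 -2.0000]
Step 2: x=[2.5000 12.0000 14.0000] v=[-3.0000 2.0000 0.0000]
Step 3: x=[4.5000 9.2500 15.5000] v=[4.0000 -5.5000 3.0000]
Step 4: x=[6.6250 7.2500 16.3750] v=[4.2500 -4.0000 1.7500]
Step 5: x=[5.7500 9.5000 15.1875] v=[-1.7500 4.5000 -2.3750]
Max displacement = 2.7500

Answer: 2.7500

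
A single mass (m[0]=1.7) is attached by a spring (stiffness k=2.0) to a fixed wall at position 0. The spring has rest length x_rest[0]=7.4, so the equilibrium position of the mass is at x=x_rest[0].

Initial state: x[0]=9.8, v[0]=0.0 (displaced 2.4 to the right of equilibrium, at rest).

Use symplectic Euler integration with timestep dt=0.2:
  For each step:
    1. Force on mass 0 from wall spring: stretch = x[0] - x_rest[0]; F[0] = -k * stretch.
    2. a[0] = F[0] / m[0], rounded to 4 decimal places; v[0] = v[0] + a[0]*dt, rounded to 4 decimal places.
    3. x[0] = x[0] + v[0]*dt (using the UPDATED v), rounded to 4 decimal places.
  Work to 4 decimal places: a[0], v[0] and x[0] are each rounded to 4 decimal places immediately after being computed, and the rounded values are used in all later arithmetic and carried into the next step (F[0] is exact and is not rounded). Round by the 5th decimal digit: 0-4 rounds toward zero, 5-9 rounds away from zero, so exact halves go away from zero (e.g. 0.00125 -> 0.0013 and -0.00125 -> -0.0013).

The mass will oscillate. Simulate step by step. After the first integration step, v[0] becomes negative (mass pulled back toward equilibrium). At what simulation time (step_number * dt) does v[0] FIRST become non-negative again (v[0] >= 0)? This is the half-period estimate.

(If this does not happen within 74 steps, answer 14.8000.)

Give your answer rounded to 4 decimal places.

Step 0: x=[9.8000] v=[0.0000]
Step 1: x=[9.6871] v=[-0.5647]
Step 2: x=[9.4665] v=[-1.1028]
Step 3: x=[9.1487] v=[-1.5890]
Step 4: x=[8.7486] v=[-2.0005]
Step 5: x=[8.2850] v=[-2.3178]
Step 6: x=[7.7798] v=[-2.5260]
Step 7: x=[7.2567] v=[-2.6154]
Step 8: x=[6.7404] v=[-2.5817]
Step 9: x=[6.2551] v=[-2.4265]
Step 10: x=[5.8237] v=[-2.1571]
Step 11: x=[5.4665] v=[-1.7862]
Step 12: x=[5.2002] v=[-1.3313]
Step 13: x=[5.0375] v=[-0.8137]
Step 14: x=[4.9859] v=[-0.2578]
Step 15: x=[5.0479] v=[0.3102]
First v>=0 after going negative at step 15, time=3.0000

Answer: 3.0000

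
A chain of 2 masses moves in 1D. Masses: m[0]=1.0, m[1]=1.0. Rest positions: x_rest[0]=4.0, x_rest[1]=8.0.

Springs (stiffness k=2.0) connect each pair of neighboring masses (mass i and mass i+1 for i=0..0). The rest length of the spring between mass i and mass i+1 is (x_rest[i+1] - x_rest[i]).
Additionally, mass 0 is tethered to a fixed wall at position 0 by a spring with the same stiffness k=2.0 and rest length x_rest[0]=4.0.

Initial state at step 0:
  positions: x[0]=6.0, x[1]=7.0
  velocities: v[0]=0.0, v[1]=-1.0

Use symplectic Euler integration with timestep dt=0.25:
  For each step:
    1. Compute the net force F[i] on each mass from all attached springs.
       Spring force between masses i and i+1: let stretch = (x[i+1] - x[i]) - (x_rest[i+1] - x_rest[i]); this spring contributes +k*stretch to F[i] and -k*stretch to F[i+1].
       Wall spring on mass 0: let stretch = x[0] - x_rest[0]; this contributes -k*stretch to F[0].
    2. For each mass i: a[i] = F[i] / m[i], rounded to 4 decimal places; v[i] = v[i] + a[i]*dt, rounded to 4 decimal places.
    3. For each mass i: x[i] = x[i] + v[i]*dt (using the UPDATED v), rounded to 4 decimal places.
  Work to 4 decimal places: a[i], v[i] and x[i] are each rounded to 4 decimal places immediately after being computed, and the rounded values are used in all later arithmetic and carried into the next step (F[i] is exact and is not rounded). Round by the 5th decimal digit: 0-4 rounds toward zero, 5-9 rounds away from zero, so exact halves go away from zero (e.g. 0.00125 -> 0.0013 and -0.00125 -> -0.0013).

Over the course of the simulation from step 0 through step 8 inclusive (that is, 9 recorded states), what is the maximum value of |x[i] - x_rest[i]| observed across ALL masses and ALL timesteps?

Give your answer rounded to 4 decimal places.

Answer: 2.3454

Derivation:
Step 0: x=[6.0000 7.0000] v=[0.0000 -1.0000]
Step 1: x=[5.3750 7.1250] v=[-2.5000 0.5000]
Step 2: x=[4.2969 7.5313] v=[-4.3125 1.6250]
Step 3: x=[3.0860 8.0333] v=[-4.8438 2.0078]
Step 4: x=[2.1077 8.4169] v=[-3.9132 1.5342]
Step 5: x=[1.6546 8.5118] v=[-1.8125 0.3796]
Step 6: x=[1.8518 8.2496] v=[0.7888 -1.0490]
Step 7: x=[2.6173 7.6876] v=[3.0618 -2.2479]
Step 8: x=[3.6894 6.9918] v=[4.2883 -2.7831]
Max displacement = 2.3454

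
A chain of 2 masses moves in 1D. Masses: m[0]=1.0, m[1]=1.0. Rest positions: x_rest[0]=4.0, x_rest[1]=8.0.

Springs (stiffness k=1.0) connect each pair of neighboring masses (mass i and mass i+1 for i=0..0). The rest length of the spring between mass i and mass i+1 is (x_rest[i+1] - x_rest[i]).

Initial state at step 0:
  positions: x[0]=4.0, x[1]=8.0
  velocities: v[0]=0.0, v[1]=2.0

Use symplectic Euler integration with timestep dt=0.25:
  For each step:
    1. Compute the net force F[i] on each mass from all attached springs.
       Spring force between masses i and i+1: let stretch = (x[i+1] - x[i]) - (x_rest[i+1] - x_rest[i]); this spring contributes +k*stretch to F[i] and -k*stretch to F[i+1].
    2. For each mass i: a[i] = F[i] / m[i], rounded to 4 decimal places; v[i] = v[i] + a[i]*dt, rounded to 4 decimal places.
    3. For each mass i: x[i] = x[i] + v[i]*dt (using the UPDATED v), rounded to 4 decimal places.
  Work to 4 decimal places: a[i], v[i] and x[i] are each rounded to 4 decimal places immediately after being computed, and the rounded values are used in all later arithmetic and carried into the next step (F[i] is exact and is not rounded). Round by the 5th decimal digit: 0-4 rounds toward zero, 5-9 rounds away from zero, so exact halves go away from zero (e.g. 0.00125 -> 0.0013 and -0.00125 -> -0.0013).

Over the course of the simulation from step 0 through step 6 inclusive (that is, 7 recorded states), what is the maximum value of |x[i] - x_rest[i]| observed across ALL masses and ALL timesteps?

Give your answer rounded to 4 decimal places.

Step 0: x=[4.0000 8.0000] v=[0.0000 2.0000]
Step 1: x=[4.0000 8.5000] v=[0.0000 2.0000]
Step 2: x=[4.0313 8.9688] v=[0.1250 1.8750]
Step 3: x=[4.1212 9.3790] v=[0.3594 1.6406]
Step 4: x=[4.2897 9.7106] v=[0.6739 1.3262]
Step 5: x=[4.5470 9.9534] v=[1.0291 0.9710]
Step 6: x=[4.8922 10.1083] v=[1.3807 0.6194]
Max displacement = 2.1083

Answer: 2.1083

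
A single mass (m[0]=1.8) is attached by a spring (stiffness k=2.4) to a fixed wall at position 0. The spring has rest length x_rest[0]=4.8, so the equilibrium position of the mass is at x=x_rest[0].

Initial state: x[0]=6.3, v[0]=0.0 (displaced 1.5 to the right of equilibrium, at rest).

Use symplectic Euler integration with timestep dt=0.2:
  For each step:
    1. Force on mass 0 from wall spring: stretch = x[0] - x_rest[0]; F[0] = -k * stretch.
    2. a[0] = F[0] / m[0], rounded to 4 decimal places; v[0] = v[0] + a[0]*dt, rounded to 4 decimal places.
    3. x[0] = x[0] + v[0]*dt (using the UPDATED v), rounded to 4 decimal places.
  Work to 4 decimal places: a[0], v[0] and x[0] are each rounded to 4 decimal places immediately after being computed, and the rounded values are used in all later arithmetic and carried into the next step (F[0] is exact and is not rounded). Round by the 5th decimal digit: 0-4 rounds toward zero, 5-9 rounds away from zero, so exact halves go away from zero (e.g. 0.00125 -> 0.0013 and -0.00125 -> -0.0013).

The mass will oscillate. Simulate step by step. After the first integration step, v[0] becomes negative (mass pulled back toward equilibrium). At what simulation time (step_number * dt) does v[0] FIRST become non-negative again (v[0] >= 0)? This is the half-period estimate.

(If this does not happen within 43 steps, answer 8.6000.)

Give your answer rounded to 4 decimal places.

Answer: 2.8000

Derivation:
Step 0: x=[6.3000] v=[0.0000]
Step 1: x=[6.2200] v=[-0.4000]
Step 2: x=[6.0643] v=[-0.7787]
Step 3: x=[5.8411] v=[-1.1158]
Step 4: x=[5.5624] v=[-1.3934]
Step 5: x=[5.2431] v=[-1.5967]
Step 6: x=[4.9001] v=[-1.7149]
Step 7: x=[4.5518] v=[-1.7416]
Step 8: x=[4.2167] v=[-1.6754]
Step 9: x=[3.9127] v=[-1.5199]
Step 10: x=[3.6560] v=[-1.2833]
Step 11: x=[3.4604] v=[-0.9782]
Step 12: x=[3.3362] v=[-0.6210]
Step 13: x=[3.2901] v=[-0.2307]
Step 14: x=[3.3245] v=[0.1719]
First v>=0 after going negative at step 14, time=2.8000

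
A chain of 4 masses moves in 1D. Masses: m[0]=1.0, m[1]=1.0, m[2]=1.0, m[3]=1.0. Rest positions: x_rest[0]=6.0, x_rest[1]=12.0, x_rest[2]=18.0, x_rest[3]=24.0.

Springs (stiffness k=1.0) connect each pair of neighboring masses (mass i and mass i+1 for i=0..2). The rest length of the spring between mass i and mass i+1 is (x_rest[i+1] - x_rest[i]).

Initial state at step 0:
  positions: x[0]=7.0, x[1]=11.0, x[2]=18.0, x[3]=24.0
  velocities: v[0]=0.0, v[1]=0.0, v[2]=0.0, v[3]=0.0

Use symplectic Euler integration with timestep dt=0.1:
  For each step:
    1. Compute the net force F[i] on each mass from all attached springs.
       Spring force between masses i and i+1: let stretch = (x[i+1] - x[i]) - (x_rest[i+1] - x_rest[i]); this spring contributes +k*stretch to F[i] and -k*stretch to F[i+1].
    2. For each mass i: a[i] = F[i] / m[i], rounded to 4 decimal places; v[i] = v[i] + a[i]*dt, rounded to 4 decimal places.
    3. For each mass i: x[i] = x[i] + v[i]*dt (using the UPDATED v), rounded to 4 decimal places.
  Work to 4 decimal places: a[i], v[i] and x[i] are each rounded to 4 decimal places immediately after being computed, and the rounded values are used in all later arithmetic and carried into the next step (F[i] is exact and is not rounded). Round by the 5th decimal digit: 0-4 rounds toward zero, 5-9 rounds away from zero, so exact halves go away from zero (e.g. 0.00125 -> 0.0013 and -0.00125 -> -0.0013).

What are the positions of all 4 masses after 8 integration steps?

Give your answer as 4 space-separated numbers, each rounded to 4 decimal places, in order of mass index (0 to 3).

Answer: 6.3787 11.9035 17.7362 23.9815

Derivation:
Step 0: x=[7.0000 11.0000 18.0000 24.0000] v=[0.0000 0.0000 0.0000 0.0000]
Step 1: x=[6.9800 11.0300 17.9900 24.0000] v=[-0.2000 0.3000 -0.1000 0.0000]
Step 2: x=[6.9405 11.0891 17.9705 23.9999] v=[-0.3950 0.5910 -0.1950 -0.0010]
Step 3: x=[6.8825 11.1755 17.9425 23.9995] v=[-0.5801 0.8643 -0.2802 -0.0039]
Step 4: x=[6.8074 11.2867 17.9074 23.9985] v=[-0.7508 1.1117 -0.3512 -0.0096]
Step 5: x=[6.7171 11.4193 17.8670 23.9966] v=[-0.9029 1.3258 -0.4042 -0.0187]
Step 6: x=[6.6138 11.5693 17.8234 23.9934] v=[-1.0327 1.5004 -0.4360 -0.0317]
Step 7: x=[6.5001 11.7323 17.7790 23.9885] v=[-1.1372 1.6303 -0.4444 -0.0487]
Step 8: x=[6.3787 11.9035 17.7362 23.9815] v=[-1.2140 1.7118 -0.4281 -0.0697]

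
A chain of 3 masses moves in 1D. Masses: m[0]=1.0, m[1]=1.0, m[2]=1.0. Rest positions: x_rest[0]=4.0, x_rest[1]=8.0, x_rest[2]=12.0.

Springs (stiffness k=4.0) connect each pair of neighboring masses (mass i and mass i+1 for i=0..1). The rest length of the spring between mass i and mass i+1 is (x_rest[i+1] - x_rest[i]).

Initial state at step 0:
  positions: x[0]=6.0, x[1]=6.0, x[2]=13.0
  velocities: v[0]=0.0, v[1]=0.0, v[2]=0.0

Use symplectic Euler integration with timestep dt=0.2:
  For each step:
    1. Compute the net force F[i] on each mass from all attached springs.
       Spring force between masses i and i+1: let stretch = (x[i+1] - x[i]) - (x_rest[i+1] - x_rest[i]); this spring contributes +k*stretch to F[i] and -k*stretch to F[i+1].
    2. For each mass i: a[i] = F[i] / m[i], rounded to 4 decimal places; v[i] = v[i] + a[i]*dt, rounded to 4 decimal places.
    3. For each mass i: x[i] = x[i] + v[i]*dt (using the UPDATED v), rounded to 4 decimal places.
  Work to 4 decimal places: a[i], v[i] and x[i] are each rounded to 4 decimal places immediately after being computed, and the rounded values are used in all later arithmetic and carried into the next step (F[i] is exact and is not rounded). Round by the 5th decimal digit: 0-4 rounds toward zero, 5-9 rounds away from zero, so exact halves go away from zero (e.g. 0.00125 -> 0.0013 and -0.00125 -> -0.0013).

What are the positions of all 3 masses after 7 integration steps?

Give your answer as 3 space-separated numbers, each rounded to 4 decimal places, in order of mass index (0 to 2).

Step 0: x=[6.0000 6.0000 13.0000] v=[0.0000 0.0000 0.0000]
Step 1: x=[5.3600 7.1200 12.5200] v=[-3.2000 5.6000 -2.4000]
Step 2: x=[4.3616 8.8224 11.8160] v=[-4.9920 8.5120 -3.5200]
Step 3: x=[3.4369 10.2900 11.2730] v=[-4.6234 7.3382 -2.7149]
Step 4: x=[2.9687 10.8184 11.2127] v=[-2.3409 2.6421 -0.3013]
Step 5: x=[3.1165 10.1540 11.7294] v=[0.7389 -3.3222 2.5833]
Step 6: x=[3.7503 8.6156 12.6340] v=[3.1689 -7.6919 4.5230]
Step 7: x=[4.5225 6.9417 13.5357] v=[3.8611 -8.3694 4.5083]

Answer: 4.5225 6.9417 13.5357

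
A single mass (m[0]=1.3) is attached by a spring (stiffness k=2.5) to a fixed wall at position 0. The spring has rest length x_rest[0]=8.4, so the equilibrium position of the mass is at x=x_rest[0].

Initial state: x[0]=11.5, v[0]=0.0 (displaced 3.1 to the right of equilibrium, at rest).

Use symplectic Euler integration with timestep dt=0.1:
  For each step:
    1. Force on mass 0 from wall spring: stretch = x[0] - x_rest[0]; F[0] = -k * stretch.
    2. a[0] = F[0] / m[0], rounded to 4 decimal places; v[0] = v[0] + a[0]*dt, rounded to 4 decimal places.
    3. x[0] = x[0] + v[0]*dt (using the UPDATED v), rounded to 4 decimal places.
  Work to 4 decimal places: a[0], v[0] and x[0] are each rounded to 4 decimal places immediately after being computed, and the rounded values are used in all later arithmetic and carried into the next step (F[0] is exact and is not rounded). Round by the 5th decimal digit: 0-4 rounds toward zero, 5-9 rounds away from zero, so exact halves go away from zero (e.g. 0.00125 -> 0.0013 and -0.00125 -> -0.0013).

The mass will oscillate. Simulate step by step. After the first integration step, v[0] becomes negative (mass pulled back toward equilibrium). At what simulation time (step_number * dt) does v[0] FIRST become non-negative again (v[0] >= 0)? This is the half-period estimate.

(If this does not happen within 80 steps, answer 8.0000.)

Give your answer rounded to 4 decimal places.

Step 0: x=[11.5000] v=[0.0000]
Step 1: x=[11.4404] v=[-0.5962]
Step 2: x=[11.3223] v=[-1.1809]
Step 3: x=[11.1480] v=[-1.7429]
Step 4: x=[10.9209] v=[-2.2714]
Step 5: x=[10.6453] v=[-2.7562]
Step 6: x=[10.3265] v=[-3.1880]
Step 7: x=[9.9707] v=[-3.5585]
Step 8: x=[9.5846] v=[-3.8606]
Step 9: x=[9.1758] v=[-4.0884]
Step 10: x=[8.7520] v=[-4.2376]
Step 11: x=[8.3215] v=[-4.3053]
Step 12: x=[7.8925] v=[-4.2902]
Step 13: x=[7.4732] v=[-4.1926]
Step 14: x=[7.0718] v=[-4.0144]
Step 15: x=[6.6959] v=[-3.7590]
Step 16: x=[6.3528] v=[-3.4313]
Step 17: x=[6.0490] v=[-3.0376]
Step 18: x=[5.7905] v=[-2.5855]
Step 19: x=[5.5821] v=[-2.0837]
Step 20: x=[5.4279] v=[-1.5418]
Step 21: x=[5.3309] v=[-0.9702]
Step 22: x=[5.2929] v=[-0.3800]
Step 23: x=[5.3147] v=[0.2175]
First v>=0 after going negative at step 23, time=2.3000

Answer: 2.3000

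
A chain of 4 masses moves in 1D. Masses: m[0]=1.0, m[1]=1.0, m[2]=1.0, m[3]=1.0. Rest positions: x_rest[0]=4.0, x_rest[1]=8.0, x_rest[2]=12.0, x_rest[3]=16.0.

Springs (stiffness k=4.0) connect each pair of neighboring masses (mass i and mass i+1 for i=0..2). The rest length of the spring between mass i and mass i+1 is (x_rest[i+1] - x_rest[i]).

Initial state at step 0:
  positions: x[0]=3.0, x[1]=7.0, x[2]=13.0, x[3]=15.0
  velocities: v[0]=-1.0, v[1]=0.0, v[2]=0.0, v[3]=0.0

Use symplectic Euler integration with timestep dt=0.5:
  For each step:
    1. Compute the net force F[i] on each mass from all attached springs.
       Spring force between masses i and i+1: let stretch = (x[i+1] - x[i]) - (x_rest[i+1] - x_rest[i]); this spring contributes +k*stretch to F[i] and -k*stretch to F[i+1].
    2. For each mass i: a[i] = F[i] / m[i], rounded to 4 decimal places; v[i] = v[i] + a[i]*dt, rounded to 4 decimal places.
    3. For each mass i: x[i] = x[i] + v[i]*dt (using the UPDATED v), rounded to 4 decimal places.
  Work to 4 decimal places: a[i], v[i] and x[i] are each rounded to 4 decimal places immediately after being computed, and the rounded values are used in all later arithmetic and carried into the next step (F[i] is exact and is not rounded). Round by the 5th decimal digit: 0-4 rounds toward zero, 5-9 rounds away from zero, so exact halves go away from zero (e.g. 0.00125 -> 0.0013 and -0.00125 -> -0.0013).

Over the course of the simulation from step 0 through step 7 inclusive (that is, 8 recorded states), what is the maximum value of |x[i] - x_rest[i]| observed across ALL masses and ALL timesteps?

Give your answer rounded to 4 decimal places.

Step 0: x=[3.0000 7.0000 13.0000 15.0000] v=[-1.0000 0.0000 0.0000 0.0000]
Step 1: x=[2.5000 9.0000 9.0000 17.0000] v=[-1.0000 4.0000 -8.0000 4.0000]
Step 2: x=[4.5000 4.5000 13.0000 15.0000] v=[4.0000 -9.0000 8.0000 -4.0000]
Step 3: x=[2.5000 8.5000 10.5000 15.0000] v=[-4.0000 8.0000 -5.0000 0.0000]
Step 4: x=[2.5000 8.5000 10.5000 14.5000] v=[0.0000 0.0000 0.0000 -1.0000]
Step 5: x=[4.5000 4.5000 12.5000 14.0000] v=[4.0000 -8.0000 4.0000 -1.0000]
Step 6: x=[2.5000 8.5000 8.0000 16.0000] v=[-4.0000 8.0000 -9.0000 4.0000]
Step 7: x=[2.5000 6.0000 12.0000 14.0000] v=[0.0000 -5.0000 8.0000 -4.0000]
Max displacement = 4.0000

Answer: 4.0000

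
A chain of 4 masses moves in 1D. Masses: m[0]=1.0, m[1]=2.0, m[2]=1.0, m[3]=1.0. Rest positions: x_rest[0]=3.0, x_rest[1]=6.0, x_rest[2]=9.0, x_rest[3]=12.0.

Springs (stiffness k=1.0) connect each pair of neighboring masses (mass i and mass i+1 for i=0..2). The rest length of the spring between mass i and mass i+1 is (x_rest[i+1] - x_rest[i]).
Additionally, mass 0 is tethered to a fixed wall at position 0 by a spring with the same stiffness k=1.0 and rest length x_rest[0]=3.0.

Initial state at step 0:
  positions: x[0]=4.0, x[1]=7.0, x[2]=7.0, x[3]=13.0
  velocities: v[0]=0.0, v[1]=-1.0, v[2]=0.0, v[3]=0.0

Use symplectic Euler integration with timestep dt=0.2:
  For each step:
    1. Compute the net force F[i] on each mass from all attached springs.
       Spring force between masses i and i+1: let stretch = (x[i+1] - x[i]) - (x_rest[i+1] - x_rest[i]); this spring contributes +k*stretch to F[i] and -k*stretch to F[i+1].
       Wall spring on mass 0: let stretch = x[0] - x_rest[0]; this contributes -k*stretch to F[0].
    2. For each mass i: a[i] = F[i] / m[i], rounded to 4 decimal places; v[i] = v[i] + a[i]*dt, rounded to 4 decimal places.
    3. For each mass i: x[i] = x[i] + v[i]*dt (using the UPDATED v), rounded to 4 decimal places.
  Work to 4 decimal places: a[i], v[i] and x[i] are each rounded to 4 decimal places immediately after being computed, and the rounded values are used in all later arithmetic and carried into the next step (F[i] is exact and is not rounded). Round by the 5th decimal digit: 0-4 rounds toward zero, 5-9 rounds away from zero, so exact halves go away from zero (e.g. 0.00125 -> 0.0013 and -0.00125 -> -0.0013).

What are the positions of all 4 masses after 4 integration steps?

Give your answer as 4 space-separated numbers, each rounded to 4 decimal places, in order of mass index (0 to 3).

Step 0: x=[4.0000 7.0000 7.0000 13.0000] v=[0.0000 -1.0000 0.0000 0.0000]
Step 1: x=[3.9600 6.7400 7.2400 12.8800] v=[-0.2000 -1.3000 1.2000 -0.6000]
Step 2: x=[3.8728 6.4344 7.6856 12.6544] v=[-0.4360 -1.5280 2.2280 -1.1280]
Step 3: x=[3.7332 6.1026 8.2799 12.3500] v=[-0.6982 -1.6590 2.9715 -1.5218]
Step 4: x=[3.5390 5.7670 8.9499 12.0028] v=[-0.9710 -1.6782 3.3501 -1.7358]

Answer: 3.5390 5.7670 8.9499 12.0028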